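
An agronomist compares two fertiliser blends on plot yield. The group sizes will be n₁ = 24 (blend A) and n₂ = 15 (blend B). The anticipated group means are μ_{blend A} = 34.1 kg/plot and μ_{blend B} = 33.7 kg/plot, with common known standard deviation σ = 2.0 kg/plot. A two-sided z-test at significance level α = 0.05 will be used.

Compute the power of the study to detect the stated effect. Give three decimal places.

Standardized effect: d = |μ_{blend A} − μ_{blend B}| / σ = |34.1 − 33.7| / 2.0 = 0.2000
Noncentrality parameter: δ = d / √(1/n₁ + 1/n₂) = 0.2000 / √(1/24 + 1/15) = 0.6076
Two-sided α = 0.05 → critical value z_{0.025} = 1.960.
Power = Φ(δ − 1.960) + Φ(−δ − 1.960) = Φ(-1.352) + Φ(-2.568) = 0.0881 + 0.0051 = 0.0933.

Power ≈ 0.093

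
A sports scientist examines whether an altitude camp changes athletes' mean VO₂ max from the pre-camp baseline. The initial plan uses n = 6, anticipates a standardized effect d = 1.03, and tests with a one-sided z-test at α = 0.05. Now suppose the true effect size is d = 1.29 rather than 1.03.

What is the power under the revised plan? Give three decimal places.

With d = 1.29: δ = d·√n = 1.29 × √6 = 3.1598. Critical value z_{0.05} = 1.645.
Revised power = Φ(δ − 1.645) = Φ(1.515) = 0.9351.

Power ≈ 0.935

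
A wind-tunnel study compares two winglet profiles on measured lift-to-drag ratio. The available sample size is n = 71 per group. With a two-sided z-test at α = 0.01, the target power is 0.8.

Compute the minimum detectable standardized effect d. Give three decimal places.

d ≈ 0.574

Need Φ(δ − 2.576) = 0.8, so δ = 2.576 + 0.842 = 3.417.
(The second rejection-region term Φ(−δ − z_{α/2}) is negligible and dropped.)
δ = d·√(n/2) ⇒ d = δ/√(n/2) = 3.417/√(71/2) = 0.5736.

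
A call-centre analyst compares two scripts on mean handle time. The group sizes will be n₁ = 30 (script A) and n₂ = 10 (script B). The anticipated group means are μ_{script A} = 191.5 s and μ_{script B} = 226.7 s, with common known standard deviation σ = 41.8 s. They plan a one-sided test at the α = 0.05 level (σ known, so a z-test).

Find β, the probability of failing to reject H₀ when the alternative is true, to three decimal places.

Standardized effect: d = |μ_{script A} − μ_{script B}| / σ = |191.5 − 226.7| / 41.8 = 0.8421
Noncentrality parameter: δ = d / √(1/n₁ + 1/n₂) = 0.8421 / √(1/30 + 1/10) = 2.3062
Critical value for a one-sided test at α = 0.05: z_α = 1.645.
Power = P(Z > 1.645 − δ) = Φ(0.661) = 0.7458.
Type II error: β = 1 − power = 1 − 0.7458 = 0.2542.

β ≈ 0.254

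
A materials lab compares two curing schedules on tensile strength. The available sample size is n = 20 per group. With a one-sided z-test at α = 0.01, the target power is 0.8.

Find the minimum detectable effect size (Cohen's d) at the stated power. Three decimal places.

d ≈ 1.002

Need Φ(δ − 2.326) = 0.8, so δ = 2.326 + 0.842 = 3.168.
δ = d·√(n/2) ⇒ d = δ/√(n/2) = 3.168/√(20/2) = 1.0018.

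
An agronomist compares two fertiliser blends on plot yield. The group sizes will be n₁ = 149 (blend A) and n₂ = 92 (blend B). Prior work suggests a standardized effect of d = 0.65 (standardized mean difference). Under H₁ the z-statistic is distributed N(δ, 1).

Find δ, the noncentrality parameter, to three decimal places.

δ ≈ 4.902

δ = d / √(1/n₁ + 1/n₂) = 0.65 / √(1/149 + 1/92) = 4.9022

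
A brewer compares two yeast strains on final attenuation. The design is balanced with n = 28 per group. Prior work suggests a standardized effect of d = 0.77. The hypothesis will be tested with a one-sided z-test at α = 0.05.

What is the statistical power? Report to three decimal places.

Power ≈ 0.892

Noncentrality parameter: λ = d·√(n/2) = 0.77 × √(28/2) = 2.8811
One-sided α = 0.05 → critical value z_{0.05} = 1.645.
Power = Φ(λ − 1.645) = Φ(1.236) = 0.8918.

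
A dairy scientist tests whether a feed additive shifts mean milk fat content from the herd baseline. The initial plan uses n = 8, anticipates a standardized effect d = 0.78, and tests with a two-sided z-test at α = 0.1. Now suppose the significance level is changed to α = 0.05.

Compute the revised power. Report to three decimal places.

Power ≈ 0.597

δ = d·√n = 0.78 × √8 = 2.2062 (unchanged). New critical value: z_{0.025} = 1.960.
Revised power = Φ(δ − 1.960) + Φ(−δ − 1.960) = Φ(0.246) + Φ(-4.166) = 0.5972 + 0.0000 = 0.5973.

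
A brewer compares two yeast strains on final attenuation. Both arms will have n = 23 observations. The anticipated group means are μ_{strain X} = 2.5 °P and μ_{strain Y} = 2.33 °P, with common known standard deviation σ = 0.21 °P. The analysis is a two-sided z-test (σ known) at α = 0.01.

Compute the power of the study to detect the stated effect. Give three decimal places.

Power ≈ 0.567

Standardized effect: d = |μ_{strain X} − μ_{strain Y}| / σ = |2.5 − 2.33| / 0.21 = 0.8095
Noncentrality parameter: δ = d·√(n/2) = 0.8095 × √(23/2) = 2.7452
Two-sided α = 0.01 → critical value z_{0.005} = 2.576.
Power = Φ(δ − 2.576) + Φ(−δ − 2.576) = Φ(0.169) + Φ(-5.321) = 0.5673 + 0.0000 = 0.5673.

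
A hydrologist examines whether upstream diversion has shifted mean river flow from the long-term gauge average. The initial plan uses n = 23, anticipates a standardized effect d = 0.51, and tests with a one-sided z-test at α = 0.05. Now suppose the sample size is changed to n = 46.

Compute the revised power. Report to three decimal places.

With n = 46: δ = d·√n = 0.51 × √46 = 3.4590. Critical value z_{0.05} = 1.645.
Revised power = P(Z > 1.645 − δ) = Φ(1.814) = 0.9652.

Power ≈ 0.965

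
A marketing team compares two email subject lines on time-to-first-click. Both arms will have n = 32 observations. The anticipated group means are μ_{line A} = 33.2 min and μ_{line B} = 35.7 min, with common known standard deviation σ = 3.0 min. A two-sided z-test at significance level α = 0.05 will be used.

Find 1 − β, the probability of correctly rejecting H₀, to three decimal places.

Power ≈ 0.915

Standardized effect: d = |μ_{line A} − μ_{line B}| / σ = |33.2 − 35.7| / 3.0 = 0.8333
Noncentrality parameter: δ = d·√(n/2) = 0.8333 × √(32/2) = 3.3333
Two-sided α = 0.05 → critical value z_{0.025} = 1.960.
Power = Φ(δ − 1.960) + Φ(−δ − 1.960) = Φ(1.373) + Φ(-5.293) = 0.9152 + 0.0000 = 0.9152.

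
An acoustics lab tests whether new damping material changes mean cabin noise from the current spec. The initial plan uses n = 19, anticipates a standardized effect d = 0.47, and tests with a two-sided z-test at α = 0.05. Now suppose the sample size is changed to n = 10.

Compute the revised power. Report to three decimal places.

With n = 10: δ = d·√n = 0.47 × √10 = 1.4863. Critical value z_{0.025} = 1.960.
Revised power = Φ(δ − 1.960) + Φ(−δ − 1.960) = Φ(-0.474) + Φ(-3.446) = 0.3179 + 0.0003 = 0.3181.

Power ≈ 0.318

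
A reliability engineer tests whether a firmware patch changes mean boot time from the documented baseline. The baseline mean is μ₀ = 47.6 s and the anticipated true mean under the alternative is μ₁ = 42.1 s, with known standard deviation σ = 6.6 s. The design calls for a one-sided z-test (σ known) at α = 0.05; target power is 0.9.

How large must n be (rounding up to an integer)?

Standardized effect: d = |μ₁ − μ₀| / σ = |42.1 − 47.6| / 6.6 = 0.8333
For power 0.9 need Φ(δ − z_{0.05}) = 0.9, so δ = z_{0.05} + z_{0.10} = 1.645 + 1.282 = 2.926.
δ = d·√n ⇒ n = (δ/d)² = (2.926 / 0.8333)² = 12.33.
Round up to the next whole unit.

n = 13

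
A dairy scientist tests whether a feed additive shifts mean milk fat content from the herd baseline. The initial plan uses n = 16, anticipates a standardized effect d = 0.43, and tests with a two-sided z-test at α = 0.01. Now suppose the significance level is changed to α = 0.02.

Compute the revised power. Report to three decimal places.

δ = d·√n = 0.43 × √16 = 1.7200 (unchanged). New critical value: z_{0.01} = 2.326.
Revised power = Φ(δ − 2.326) + Φ(−δ − 2.326) = Φ(-0.606) + Φ(-4.046) = 0.2721 + 0.0000 = 0.2722.

Power ≈ 0.272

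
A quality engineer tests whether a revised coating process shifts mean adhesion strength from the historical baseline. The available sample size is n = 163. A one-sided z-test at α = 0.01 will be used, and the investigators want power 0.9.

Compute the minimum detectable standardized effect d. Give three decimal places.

Required noncentrality: δ = z_{0.01} + z_{0.10} = 2.326 + 1.282 = 3.608.
δ = d·√n ⇒ d = δ/√n = 3.608/√163 = 0.2826.

d ≈ 0.283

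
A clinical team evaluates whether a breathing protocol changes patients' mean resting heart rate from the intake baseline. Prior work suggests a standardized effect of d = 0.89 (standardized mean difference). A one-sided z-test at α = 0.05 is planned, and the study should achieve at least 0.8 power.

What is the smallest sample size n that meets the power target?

Set Φ(δ − 1.645) = 0.8; then δ − 1.645 = Φ⁻¹(0.8) = 0.842, giving δ = 2.486.
δ = d·√n ⇒ n = (δ/d)² = (2.486 / 0.89)² = 7.81.
Round up to the next whole unit.

n = 8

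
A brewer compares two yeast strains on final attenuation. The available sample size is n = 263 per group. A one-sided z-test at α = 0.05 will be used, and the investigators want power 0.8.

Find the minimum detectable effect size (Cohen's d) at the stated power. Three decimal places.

d ≈ 0.217

Need Φ(δ − 1.645) = 0.8, so δ = 1.645 + 0.842 = 2.486.
δ = d·√(n/2) ⇒ d = δ/√(n/2) = 2.486/√(263/2) = 0.2168.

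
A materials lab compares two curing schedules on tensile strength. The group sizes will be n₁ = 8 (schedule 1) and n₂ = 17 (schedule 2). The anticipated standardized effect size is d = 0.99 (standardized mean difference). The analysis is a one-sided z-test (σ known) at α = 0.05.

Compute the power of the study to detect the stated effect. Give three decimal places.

Noncentrality parameter: δ = d / √(1/n₁ + 1/n₂) = 0.99 / √(1/8 + 1/17) = 2.3091
Critical value for a one-sided test at α = 0.05: z_α = 1.645.
Power = P(Z > 1.645 − δ) = Φ(0.664) = 0.7467.

Power ≈ 0.747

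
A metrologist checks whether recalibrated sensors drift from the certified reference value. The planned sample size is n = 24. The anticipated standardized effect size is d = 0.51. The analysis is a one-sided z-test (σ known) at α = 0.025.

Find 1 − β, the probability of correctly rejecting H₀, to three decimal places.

Noncentrality parameter: λ = d·√n = 0.51 × √24 = 2.4985
One-sided α = 0.025 → critical value z_{0.025} = 1.960.
Power = Φ(λ − 1.960) = Φ(0.539) = 0.7049.

Power ≈ 0.705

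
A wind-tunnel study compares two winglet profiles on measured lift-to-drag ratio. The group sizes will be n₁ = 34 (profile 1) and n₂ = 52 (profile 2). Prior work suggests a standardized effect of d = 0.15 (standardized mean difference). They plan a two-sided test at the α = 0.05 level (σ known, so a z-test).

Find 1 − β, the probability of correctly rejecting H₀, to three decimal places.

Power ≈ 0.104

Noncentrality parameter: δ = d / √(1/n₁ + 1/n₂) = 0.15 / √(1/34 + 1/52) = 0.6801
Two-sided α = 0.05 → critical value z_{0.025} = 1.960.
Power = Φ(δ − 1.960) + Φ(−δ − 1.960) = Φ(-1.280) + Φ(-2.640) = 0.1003 + 0.0041 = 0.1044.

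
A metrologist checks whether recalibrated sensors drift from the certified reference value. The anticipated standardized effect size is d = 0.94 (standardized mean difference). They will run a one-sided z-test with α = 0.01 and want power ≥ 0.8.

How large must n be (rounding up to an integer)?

For power 0.8 need Φ(δ − z_{0.01}) = 0.8, so δ = z_{0.01} + z_{0.20} = 2.326 + 0.842 = 3.168.
δ = d·√n ⇒ n = (δ/d)² = (3.168 / 0.94)² = 11.36.
Round up to the next whole unit.

n = 12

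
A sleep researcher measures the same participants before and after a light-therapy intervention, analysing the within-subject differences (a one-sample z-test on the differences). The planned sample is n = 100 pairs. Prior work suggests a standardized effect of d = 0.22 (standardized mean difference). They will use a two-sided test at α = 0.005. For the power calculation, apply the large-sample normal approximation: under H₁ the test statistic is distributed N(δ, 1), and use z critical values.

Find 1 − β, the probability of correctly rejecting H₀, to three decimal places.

Power ≈ 0.272

Noncentrality parameter: δ = d·√n = 0.22 × √100 = 2.2000
Two-sided α = 0.005 → critical value z_{0.0025} = 2.807.
Power = Φ(δ − 2.807) + Φ(−δ − 2.807) = Φ(-0.607) + Φ(-5.007) = 0.2719 + 0.0000 = 0.2719.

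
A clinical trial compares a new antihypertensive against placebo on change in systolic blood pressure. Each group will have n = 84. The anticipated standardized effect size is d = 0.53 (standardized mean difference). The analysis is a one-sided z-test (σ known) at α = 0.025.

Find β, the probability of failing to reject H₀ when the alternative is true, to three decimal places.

β ≈ 0.070

Noncentrality parameter: δ = d·√(n/2) = 0.53 × √(84/2) = 3.4348
One-sided α = 0.025 → critical value z_{0.025} = 1.960.
Power = P(Z > 1.960 − δ) = Φ(1.475) = 0.9299.
Type II error: β = 1 − power = 1 − 0.9299 = 0.0701.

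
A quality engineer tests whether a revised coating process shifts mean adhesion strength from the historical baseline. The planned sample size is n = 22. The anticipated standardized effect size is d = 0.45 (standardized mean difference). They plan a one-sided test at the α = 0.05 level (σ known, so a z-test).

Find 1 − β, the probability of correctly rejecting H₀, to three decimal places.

Noncentrality parameter: δ = d·√n = 0.45 × √22 = 2.1107
One-sided α = 0.05 → critical value z_{0.05} = 1.645.
Power = Φ(δ − 1.645) = Φ(0.466) = 0.6793.

Power ≈ 0.679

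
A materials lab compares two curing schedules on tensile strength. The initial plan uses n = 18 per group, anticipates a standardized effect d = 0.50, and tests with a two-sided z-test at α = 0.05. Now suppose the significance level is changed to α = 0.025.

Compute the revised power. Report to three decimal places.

δ = d·√(n/2) = 0.50 × √(18/2) = 1.5000 (unchanged). New critical value: z_{0.0125} = 2.241.
Revised power = Φ(δ − 2.241) + Φ(−δ − 2.241) = Φ(-0.741) + Φ(-3.741) = 0.2292 + 0.0001 = 0.2293.

Power ≈ 0.229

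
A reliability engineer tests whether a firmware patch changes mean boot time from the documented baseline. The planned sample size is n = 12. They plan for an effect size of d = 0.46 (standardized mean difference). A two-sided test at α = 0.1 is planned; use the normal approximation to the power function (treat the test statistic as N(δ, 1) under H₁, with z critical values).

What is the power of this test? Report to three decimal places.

Power ≈ 0.480

Noncentrality parameter: δ = d·√n = 0.46 × √12 = 1.5935
Critical value for a two-sided test at α = 0.1: z_{α/2} = 1.645.
Power = Φ(δ − 1.645) + Φ(−δ − 1.645) = Φ(-0.051) + Φ(-3.238) = 0.4795 + 0.0006 = 0.4801.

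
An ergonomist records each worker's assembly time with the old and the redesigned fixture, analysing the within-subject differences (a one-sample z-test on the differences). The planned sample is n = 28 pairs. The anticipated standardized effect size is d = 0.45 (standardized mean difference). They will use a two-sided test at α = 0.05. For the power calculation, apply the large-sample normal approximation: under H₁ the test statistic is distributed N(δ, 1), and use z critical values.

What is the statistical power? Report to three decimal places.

Noncentrality parameter: δ = d·√n = 0.45 × √28 = 2.3812
Critical value for a two-sided test at α = 0.05: z_{α/2} = 1.960.
Power = Φ(δ − 1.960) + Φ(−δ − 1.960) = Φ(0.421) + Φ(-4.341) = 0.6632 + 0.0000 = 0.6632.

Power ≈ 0.663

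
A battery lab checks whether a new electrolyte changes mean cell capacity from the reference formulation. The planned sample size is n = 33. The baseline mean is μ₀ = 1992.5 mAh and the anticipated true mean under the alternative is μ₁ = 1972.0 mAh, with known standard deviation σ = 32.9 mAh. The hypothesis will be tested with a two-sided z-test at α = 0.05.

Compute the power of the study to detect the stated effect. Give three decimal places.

Power ≈ 0.947

Standardized effect: d = |μ₁ − μ₀| / σ = |1972.0 − 1992.5| / 32.9 = 0.6231
Noncentrality parameter: δ = d·√n = 0.6231 × √33 = 3.5794
Two-sided α = 0.05 → critical value z_{0.025} = 1.960.
Power = Φ(δ − 1.960) + Φ(−δ − 1.960) = Φ(1.619) + Φ(-5.539) = 0.9473 + 0.0000 = 0.9473.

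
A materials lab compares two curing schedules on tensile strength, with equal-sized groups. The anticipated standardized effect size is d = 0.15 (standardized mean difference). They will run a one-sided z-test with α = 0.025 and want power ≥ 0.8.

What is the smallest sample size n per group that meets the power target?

n = 698 per group

For power 0.8 need Φ(δ − z_{0.025}) = 0.8, so δ = z_{0.025} + z_{0.20} = 1.960 + 0.842 = 2.802.
δ = d·√(n/2) ⇒ n = 2(δ/d)² = 2 × (2.802 / 0.15)² = 697.68.
Round up to the next whole unit.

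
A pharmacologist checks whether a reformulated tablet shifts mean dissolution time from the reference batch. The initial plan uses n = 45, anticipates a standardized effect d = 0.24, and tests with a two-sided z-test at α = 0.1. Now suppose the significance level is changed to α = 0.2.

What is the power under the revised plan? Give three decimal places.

Power ≈ 0.631

δ = d·√n = 0.24 × √45 = 1.6100 (unchanged). New critical value: z_{0.1} = 1.282.
Revised power = Φ(δ − 1.282) + Φ(−δ − 1.282) = Φ(0.328) + Φ(-2.892) = 0.6287 + 0.0019 = 0.6306.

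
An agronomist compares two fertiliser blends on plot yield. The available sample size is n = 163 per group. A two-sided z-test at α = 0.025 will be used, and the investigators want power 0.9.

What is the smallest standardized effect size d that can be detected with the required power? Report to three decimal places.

Required noncentrality: δ = z_{0.0125} + z_{0.10} = 2.241 + 1.282 = 3.523.
(Lower-tail contribution to power is negligible for δ > 0.)
δ = d·√(n/2) ⇒ d = δ/√(n/2) = 3.523/√(163/2) = 0.3902.

d ≈ 0.390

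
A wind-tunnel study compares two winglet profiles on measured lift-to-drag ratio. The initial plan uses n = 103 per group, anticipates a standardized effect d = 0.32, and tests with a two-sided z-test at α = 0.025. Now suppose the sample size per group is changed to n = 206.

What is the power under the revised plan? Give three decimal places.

Power ≈ 0.843

With n = 206 per group: δ = d·√(n/2) = 0.32 × √(206/2) = 3.2476. Critical value z_{0.0125} = 2.241.
Revised power = Φ(δ − 2.241) + Φ(−δ − 2.241) = Φ(1.006) + Φ(-5.489) = 0.8429 + 0.0000 = 0.8429.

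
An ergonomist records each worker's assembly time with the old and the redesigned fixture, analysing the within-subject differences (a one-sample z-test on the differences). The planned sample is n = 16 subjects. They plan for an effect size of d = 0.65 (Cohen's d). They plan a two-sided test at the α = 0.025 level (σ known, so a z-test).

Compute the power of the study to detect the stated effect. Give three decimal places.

Noncentrality parameter: δ = d·√n = 0.65 × √16 = 2.6000
Two-sided α = 0.025 → critical value z_{0.0125} = 2.241.
Power = Φ(δ − 2.241) + Φ(−δ − 2.241) = Φ(0.359) + Φ(-4.841) = 0.6401 + 0.0000 = 0.6401.

Power ≈ 0.640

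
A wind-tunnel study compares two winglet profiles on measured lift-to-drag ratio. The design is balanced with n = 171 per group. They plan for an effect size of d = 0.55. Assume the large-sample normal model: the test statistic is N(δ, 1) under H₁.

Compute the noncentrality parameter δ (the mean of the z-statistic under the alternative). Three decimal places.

δ ≈ 5.086

δ = d·√(n/2) = 0.55 × √(171/2) = 5.0856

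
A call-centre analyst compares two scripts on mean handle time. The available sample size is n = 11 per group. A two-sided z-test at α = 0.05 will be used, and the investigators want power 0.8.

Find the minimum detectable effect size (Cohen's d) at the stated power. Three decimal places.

Need Φ(δ − 1.960) = 0.8, so δ = 1.960 + 0.842 = 2.802.
(Lower-tail contribution to power is negligible for δ > 0.)
δ = d·√(n/2) ⇒ d = δ/√(n/2) = 2.802/√(11/2) = 1.1946.

d ≈ 1.195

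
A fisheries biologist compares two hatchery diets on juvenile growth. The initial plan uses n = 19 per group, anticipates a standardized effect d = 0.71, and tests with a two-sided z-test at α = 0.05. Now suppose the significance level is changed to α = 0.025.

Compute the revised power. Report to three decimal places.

Power ≈ 0.479

δ = d·√(n/2) = 0.71 × √(19/2) = 2.1884 (unchanged). New critical value: z_{0.0125} = 2.241.
Revised power = Φ(δ − 2.241) + Φ(−δ − 2.241) = Φ(-0.053) + Φ(-4.430) = 0.4789 + 0.0000 = 0.4789.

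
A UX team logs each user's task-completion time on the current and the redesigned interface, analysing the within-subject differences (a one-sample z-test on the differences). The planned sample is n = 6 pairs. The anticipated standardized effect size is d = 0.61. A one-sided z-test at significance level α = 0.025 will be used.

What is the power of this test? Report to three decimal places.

Noncentrality parameter: δ = d·√n = 0.61 × √6 = 1.4942
One-sided α = 0.025 → critical value z_{0.025} = 1.960.
Power = Φ(δ − 1.960) = Φ(-0.466) = 0.3207.

Power ≈ 0.321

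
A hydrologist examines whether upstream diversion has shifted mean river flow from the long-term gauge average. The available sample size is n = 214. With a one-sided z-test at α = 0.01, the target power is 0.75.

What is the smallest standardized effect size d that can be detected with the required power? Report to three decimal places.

Need Φ(δ − 2.326) = 0.75, so δ = 2.326 + 0.674 = 3.001.
δ = d·√n ⇒ d = δ/√n = 3.001/√214 = 0.2051.

d ≈ 0.205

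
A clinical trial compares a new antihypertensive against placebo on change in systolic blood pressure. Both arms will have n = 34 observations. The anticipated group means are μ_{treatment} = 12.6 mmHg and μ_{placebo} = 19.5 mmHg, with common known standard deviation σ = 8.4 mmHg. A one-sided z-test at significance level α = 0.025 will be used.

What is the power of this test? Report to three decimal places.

Power ≈ 0.923

Standardized effect: d = |μ_{treatment} − μ_{placebo}| / σ = |12.6 − 19.5| / 8.4 = 0.8214
Noncentrality parameter: δ = d·√(n/2) = 0.8214 × √(34/2) = 3.3868
Critical value for a one-sided test at α = 0.025: z_α = 1.960.
Power = P(Z > 1.960 − δ) = Φ(1.427) = 0.9232.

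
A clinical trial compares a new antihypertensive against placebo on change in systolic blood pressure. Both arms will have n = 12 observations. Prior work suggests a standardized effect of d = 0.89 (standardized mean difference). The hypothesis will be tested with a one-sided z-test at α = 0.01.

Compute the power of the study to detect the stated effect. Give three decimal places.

Power ≈ 0.442

Noncentrality parameter: δ = d·√(n/2) = 0.89 × √(12/2) = 2.1800
One-sided α = 0.01 → critical value z_{0.01} = 2.326.
Power = P(Z > 2.326 − δ) = Φ(-0.146) = 0.4418.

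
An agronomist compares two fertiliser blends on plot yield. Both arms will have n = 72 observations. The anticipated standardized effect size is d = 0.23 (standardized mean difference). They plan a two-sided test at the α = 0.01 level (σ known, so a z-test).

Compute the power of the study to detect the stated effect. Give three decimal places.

Noncentrality parameter: δ = d·√(n/2) = 0.23 × √(72/2) = 1.3800
Two-sided α = 0.01 → critical value z_{0.005} = 2.576.
Power = Φ(δ − 2.576) + Φ(−δ − 2.576) = Φ(-1.196) + Φ(-3.956) = 0.1159 + 0.0000 = 0.1159.

Power ≈ 0.116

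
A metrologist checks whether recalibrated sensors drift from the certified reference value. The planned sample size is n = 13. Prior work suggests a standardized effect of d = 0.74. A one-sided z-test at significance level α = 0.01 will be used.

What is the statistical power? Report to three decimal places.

Noncentrality parameter: δ = d·√n = 0.74 × √13 = 2.6681
One-sided α = 0.01 → critical value z_{0.01} = 2.326.
Power = Φ(δ − 2.326) = Φ(0.342) = 0.6337.

Power ≈ 0.634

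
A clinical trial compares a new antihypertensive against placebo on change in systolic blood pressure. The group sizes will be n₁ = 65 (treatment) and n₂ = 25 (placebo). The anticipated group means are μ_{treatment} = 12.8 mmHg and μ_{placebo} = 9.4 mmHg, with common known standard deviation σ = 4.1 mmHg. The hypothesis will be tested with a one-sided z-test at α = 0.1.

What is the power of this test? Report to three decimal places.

Standardized effect: d = |μ_{treatment} − μ_{placebo}| / σ = |12.8 − 9.4| / 4.1 = 0.8293
Noncentrality parameter: δ = d / √(1/n₁ + 1/n₂) = 0.8293 / √(1/65 + 1/25) = 3.5237
One-sided α = 0.1 → critical value z_{0.1} = 1.282.
Power = Φ(δ − 1.282) = Φ(2.242) = 0.9875.

Power ≈ 0.988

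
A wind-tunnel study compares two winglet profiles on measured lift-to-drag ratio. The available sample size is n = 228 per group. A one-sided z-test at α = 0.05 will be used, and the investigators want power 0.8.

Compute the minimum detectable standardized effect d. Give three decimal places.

d ≈ 0.233

Required noncentrality: δ = z_{0.05} + z_{0.20} = 1.645 + 0.842 = 2.486.
δ = d·√(n/2) ⇒ d = δ/√(n/2) = 2.486/√(228/2) = 0.2329.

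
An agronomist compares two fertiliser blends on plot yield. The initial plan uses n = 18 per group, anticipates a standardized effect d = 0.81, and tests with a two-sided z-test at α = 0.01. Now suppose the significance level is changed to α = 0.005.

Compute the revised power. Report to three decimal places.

δ = d·√(n/2) = 0.81 × √(18/2) = 2.4300 (unchanged). New critical value: z_{0.0025} = 2.807.
Revised power = Φ(δ − 2.807) + Φ(−δ − 2.807) = Φ(-0.377) + Φ(-5.237) = 0.3531 + 0.0000 = 0.3531.

Power ≈ 0.353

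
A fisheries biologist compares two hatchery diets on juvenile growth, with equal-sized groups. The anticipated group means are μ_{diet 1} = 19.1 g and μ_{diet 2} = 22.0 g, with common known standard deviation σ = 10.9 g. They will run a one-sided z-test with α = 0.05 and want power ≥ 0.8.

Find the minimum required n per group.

n = 175 per group

Standardized effect: d = |μ_{diet 1} − μ_{diet 2}| / σ = |19.1 − 22.0| / 10.9 = 0.2661
Set Φ(δ − 1.645) = 0.8; then δ − 1.645 = Φ⁻¹(0.8) = 0.842, giving δ = 2.486.
δ = d·√(n/2) ⇒ n = 2(δ/d)² = 2 × (2.486 / 0.2661)² = 174.68.
Rounding up, n = 175 per group.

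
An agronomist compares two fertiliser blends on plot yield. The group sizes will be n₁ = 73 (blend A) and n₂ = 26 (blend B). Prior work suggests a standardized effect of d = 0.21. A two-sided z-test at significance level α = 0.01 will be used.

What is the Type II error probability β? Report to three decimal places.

β ≈ 0.951

Noncentrality parameter: δ = d / √(1/n₁ + 1/n₂) = 0.21 / √(1/73 + 1/26) = 0.9195
Critical value for a two-sided test at α = 0.01: z_{α/2} = 2.576.
Power = Φ(δ − 2.576) + Φ(−δ − 2.576) = Φ(-1.656) + Φ(-3.495) = 0.0488 + 0.0002 = 0.0491.
Type II error: β = 1 − power = 1 − 0.0491 = 0.9509.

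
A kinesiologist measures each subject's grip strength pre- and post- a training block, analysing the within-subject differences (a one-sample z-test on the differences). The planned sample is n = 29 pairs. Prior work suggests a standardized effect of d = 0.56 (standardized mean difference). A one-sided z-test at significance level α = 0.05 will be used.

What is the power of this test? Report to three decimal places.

Noncentrality parameter: δ = d·√n = 0.56 × √29 = 3.0157
One-sided α = 0.05 → critical value z_{0.05} = 1.645.
Power = Φ(δ − 1.645) = Φ(1.371) = 0.9148.

Power ≈ 0.915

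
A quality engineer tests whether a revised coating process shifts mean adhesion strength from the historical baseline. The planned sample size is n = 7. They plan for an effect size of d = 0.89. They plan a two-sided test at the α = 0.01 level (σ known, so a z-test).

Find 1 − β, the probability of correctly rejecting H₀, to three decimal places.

Power ≈ 0.413

Noncentrality parameter: δ = d·√n = 0.89 × √7 = 2.3547
Two-sided α = 0.01 → critical value z_{0.005} = 2.576.
Power = Φ(δ − 2.576) + Φ(−δ − 2.576) = Φ(-0.221) + Φ(-4.931) = 0.4125 + 0.0000 = 0.4125.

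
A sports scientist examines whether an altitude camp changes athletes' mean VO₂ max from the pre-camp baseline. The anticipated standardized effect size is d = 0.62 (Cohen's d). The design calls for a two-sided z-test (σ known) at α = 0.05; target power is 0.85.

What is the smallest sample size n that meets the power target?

For power 0.85 need Φ(δ − z_{0.025}) = 0.85, so δ = z_{0.025} + z_{0.15} = 1.960 + 1.036 = 2.996.
(For δ > 0 the lower-tail rejection region contributes negligibly to power, so the one-term inversion is standard.)
δ = d·√n ⇒ n = (δ/d)² = (2.996 / 0.62)² = 23.36.
Round up to the next whole unit.

n = 24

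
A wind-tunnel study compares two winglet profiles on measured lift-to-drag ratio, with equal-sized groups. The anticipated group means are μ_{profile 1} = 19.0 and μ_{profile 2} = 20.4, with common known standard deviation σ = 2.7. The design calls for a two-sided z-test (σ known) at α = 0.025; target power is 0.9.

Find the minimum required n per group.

n = 93 per group

Standardized effect: d = |μ_{profile 1} − μ_{profile 2}| / σ = |19.0 − 20.4| / 2.7 = 0.5185
Set Φ(δ − 2.241) = 0.9; then δ − 2.241 = Φ⁻¹(0.9) = 1.282, giving δ = 3.523.
(For δ > 0 the lower-tail rejection region contributes negligibly to power, so the one-term inversion is standard.)
δ = d·√(n/2) ⇒ n = 2(δ/d)² = 2 × (3.523 / 0.5185)² = 92.32.
Rounding up, n = 93 per group.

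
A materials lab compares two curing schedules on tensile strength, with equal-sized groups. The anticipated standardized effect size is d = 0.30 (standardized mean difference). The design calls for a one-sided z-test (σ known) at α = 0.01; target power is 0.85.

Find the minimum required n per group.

n = 252 per group

For power 0.85 need Φ(δ − z_{0.01}) = 0.85, so δ = z_{0.01} + z_{0.15} = 2.326 + 1.036 = 3.363.
δ = d·√(n/2) ⇒ n = 2(δ/d)² = 2 × (3.363 / 0.30)² = 251.30.
Rounding up, n = 252 per group.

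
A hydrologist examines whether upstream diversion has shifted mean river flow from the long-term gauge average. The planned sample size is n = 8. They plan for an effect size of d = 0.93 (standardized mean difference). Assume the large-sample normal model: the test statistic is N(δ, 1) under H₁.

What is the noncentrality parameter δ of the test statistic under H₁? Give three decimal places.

δ ≈ 2.630

δ = d·√n = 0.93 × √8 = 2.6304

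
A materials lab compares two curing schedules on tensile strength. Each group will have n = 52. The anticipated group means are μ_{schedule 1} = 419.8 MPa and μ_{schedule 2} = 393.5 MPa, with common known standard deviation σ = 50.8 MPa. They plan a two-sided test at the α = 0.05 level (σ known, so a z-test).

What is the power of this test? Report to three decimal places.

Power ≈ 0.752

Standardized effect: d = |μ_{schedule 1} − μ_{schedule 2}| / σ = |419.8 − 393.5| / 50.8 = 0.5177
Noncentrality parameter: δ = d·√(n/2) = 0.5177 × √(52/2) = 2.6398
Critical value for a two-sided test at α = 0.05: z_{α/2} = 1.960.
Power = Φ(δ − 1.960) + Φ(−δ − 1.960) = Φ(0.680) + Φ(-4.600) = 0.7517 + 0.0000 = 0.7517.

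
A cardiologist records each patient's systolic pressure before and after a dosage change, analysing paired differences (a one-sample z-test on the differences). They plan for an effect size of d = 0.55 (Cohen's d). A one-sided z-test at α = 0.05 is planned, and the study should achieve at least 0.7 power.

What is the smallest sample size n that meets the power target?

n = 16

For power 0.7 need Φ(δ − z_{0.05}) = 0.7, so δ = z_{0.05} + z_{0.30} = 1.645 + 0.524 = 2.169.
δ = d·√n ⇒ n = (δ/d)² = (2.169 / 0.55)² = 15.56.
Rounding up, n = 16.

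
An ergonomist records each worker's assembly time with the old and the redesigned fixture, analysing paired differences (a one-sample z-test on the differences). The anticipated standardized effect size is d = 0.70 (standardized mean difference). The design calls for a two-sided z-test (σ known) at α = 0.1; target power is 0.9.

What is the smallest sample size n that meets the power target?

For power 0.9 need Φ(δ − z_{0.05}) = 0.9, so δ = z_{0.05} + z_{0.10} = 1.645 + 1.282 = 2.926.
(Ignoring the negligible lower-tail rejection probability gives the usual closed-form inversion.)
δ = d·√n ⇒ n = (δ/d)² = (2.926 / 0.70)² = 17.48.
Rounding up, n = 18.

n = 18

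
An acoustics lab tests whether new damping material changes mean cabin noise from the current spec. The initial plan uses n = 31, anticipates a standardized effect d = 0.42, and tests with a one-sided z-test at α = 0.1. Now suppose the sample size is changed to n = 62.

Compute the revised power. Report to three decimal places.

With n = 62: δ = d·√n = 0.42 × √62 = 3.3071. Critical value z_{0.1} = 1.282.
Revised power = P(Z > 1.282 − δ) = Φ(2.026) = 0.9786.

Power ≈ 0.979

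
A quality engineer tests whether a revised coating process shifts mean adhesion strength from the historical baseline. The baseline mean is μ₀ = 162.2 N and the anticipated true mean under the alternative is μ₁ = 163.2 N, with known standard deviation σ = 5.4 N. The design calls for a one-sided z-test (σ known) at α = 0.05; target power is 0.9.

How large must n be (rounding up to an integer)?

Standardized effect: d = |μ₁ − μ₀| / σ = |163.2 − 162.2| / 5.4 = 0.1852
Set Φ(δ − 1.645) = 0.9; then δ − 1.645 = Φ⁻¹(0.9) = 1.282, giving δ = 2.926.
δ = d·√n ⇒ n = (δ/d)² = (2.926 / 0.1852)² = 249.72.
Rounding up, n = 250.

n = 250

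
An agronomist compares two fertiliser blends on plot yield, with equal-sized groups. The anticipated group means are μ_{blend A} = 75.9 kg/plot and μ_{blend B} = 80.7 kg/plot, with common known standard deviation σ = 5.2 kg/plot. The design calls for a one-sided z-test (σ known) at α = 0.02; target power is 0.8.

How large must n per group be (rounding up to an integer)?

n = 20 per group

Standardized effect: d = |μ_{blend A} − μ_{blend B}| / σ = |75.9 − 80.7| / 5.2 = 0.9231
Set Φ(δ − 2.054) = 0.8; then δ − 2.054 = Φ⁻¹(0.8) = 0.842, giving δ = 2.895.
δ = d·√(n/2) ⇒ n = 2(δ/d)² = 2 × (2.895 / 0.9231)² = 19.68.
Rounding up, n = 20 per group.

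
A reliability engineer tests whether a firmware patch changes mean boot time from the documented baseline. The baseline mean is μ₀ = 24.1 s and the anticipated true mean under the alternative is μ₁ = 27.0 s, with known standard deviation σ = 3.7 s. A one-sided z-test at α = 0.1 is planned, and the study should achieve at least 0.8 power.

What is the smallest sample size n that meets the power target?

n = 8

Standardized effect: d = |μ₁ − μ₀| / σ = |27.0 − 24.1| / 3.7 = 0.7838
For power 0.8 need Φ(δ − z_{0.1}) = 0.8, so δ = z_{0.1} + z_{0.20} = 1.282 + 0.842 = 2.123.
δ = d·√n ⇒ n = (δ/d)² = (2.123 / 0.7838)² = 7.34.
Round up to the next whole unit.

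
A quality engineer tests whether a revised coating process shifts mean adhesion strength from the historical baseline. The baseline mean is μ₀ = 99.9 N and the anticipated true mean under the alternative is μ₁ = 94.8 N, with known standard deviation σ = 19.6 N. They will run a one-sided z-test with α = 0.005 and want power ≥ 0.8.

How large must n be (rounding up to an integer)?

n = 173

Standardized effect: d = |μ₁ − μ₀| / σ = |94.8 − 99.9| / 19.6 = 0.2602
Set Φ(δ − 2.576) = 0.8; then δ − 2.576 = Φ⁻¹(0.8) = 0.842, giving δ = 3.417.
δ = d·√n ⇒ n = (δ/d)² = (3.417 / 0.2602)² = 172.49.
Rounding up, n = 173.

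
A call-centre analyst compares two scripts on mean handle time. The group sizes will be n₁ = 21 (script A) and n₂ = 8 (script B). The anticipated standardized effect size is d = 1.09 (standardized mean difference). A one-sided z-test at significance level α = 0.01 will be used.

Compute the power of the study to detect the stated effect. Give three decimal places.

Power ≈ 0.617

Noncentrality parameter: δ = d / √(1/n₁ + 1/n₂) = 1.09 / √(1/21 + 1/8) = 2.6235
Critical value for a one-sided test at α = 0.01: z_α = 2.326.
Power = Φ(δ − 2.326) = Φ(0.297) = 0.6168.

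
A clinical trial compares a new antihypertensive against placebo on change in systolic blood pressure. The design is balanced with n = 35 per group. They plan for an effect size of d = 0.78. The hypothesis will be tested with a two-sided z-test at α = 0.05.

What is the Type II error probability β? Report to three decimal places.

β ≈ 0.096

Noncentrality parameter: δ = d·√(n/2) = 0.78 × √(35/2) = 3.2630
Two-sided α = 0.05 → critical value z_{0.025} = 1.960.
Power = Φ(δ − 1.960) + Φ(−δ − 1.960) = Φ(1.303) + Φ(-5.223) = 0.9037 + 0.0000 = 0.9037.
Type II error: β = 1 − power = 1 − 0.9037 = 0.0963.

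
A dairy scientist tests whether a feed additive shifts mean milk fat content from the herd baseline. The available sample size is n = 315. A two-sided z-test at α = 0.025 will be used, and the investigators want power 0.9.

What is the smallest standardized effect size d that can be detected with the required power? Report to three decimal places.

Need Φ(δ − 2.241) = 0.9, so δ = 2.241 + 1.282 = 3.523.
(Lower-tail contribution to power is negligible for δ > 0.)
δ = d·√n ⇒ d = δ/√n = 3.523/√315 = 0.1985.

d ≈ 0.198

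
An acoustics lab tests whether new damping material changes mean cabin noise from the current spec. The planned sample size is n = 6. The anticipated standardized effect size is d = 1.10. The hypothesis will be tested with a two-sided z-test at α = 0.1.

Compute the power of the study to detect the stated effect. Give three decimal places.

Power ≈ 0.853

Noncentrality parameter: δ = d·√n = 1.10 × √6 = 2.6944
Two-sided α = 0.1 → critical value z_{0.05} = 1.645.
Power = Φ(δ − 1.645) + Φ(−δ − 1.645) = Φ(1.050) + Φ(-4.339) = 0.8530 + 0.0000 = 0.8531.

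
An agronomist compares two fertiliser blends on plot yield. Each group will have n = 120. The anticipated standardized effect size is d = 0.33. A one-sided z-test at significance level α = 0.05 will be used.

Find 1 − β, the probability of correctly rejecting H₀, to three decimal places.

Power ≈ 0.819

Noncentrality parameter: δ = d·√(n/2) = 0.33 × √(120/2) = 2.5562
Critical value for a one-sided test at α = 0.05: z_α = 1.645.
Power = Φ(δ − 1.645) = Φ(0.911) = 0.8189.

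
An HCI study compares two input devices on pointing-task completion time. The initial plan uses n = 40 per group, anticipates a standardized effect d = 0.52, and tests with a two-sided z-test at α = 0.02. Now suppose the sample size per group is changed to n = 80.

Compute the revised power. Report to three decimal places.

Power ≈ 0.832

With n = 80 per group: δ = d·√(n/2) = 0.52 × √(80/2) = 3.2888. Critical value z_{0.01} = 2.326.
Revised power = Φ(δ − 2.326) + Φ(−δ − 2.326) = Φ(0.962) + Φ(-5.615) = 0.8321 + 0.0000 = 0.8321.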